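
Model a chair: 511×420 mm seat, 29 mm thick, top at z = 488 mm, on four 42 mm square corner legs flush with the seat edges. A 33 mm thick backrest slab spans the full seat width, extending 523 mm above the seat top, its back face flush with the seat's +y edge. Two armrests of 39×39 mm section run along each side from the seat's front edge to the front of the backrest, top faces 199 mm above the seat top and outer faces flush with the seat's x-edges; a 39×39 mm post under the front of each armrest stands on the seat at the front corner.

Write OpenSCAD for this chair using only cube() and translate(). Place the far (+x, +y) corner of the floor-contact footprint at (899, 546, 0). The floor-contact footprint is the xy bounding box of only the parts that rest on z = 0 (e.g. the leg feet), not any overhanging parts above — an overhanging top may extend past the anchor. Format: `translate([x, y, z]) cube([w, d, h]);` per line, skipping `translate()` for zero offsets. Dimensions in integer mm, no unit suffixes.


translate([388, 126, 459]) cube([511, 420, 29]);
translate([388, 126, 0]) cube([42, 42, 459]);
translate([857, 126, 0]) cube([42, 42, 459]);
translate([388, 504, 0]) cube([42, 42, 459]);
translate([857, 504, 0]) cube([42, 42, 459]);
translate([388, 513, 488]) cube([511, 33, 523]);
translate([388, 126, 648]) cube([39, 387, 39]);
translate([860, 126, 648]) cube([39, 387, 39]);
translate([388, 126, 488]) cube([39, 39, 160]);
translate([860, 126, 488]) cube([39, 39, 160]);


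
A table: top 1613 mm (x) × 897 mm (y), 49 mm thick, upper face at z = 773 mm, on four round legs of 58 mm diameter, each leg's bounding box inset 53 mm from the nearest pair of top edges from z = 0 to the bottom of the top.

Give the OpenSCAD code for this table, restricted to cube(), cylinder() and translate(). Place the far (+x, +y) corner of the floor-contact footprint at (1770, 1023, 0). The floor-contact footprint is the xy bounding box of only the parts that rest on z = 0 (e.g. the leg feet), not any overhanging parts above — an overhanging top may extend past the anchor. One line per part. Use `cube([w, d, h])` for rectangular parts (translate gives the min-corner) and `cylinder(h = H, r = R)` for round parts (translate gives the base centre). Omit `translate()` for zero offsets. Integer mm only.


// leg_h = 773 - 49 = 724
translate([210, 179, 724]) cube([1613, 897, 49]);
translate([292, 261, 0]) cylinder(h = 724, r = 29);
translate([1741, 261, 0]) cylinder(h = 724, r = 29);
translate([292, 994, 0]) cylinder(h = 724, r = 29);
translate([1741, 994, 0]) cylinder(h = 724, r = 29);


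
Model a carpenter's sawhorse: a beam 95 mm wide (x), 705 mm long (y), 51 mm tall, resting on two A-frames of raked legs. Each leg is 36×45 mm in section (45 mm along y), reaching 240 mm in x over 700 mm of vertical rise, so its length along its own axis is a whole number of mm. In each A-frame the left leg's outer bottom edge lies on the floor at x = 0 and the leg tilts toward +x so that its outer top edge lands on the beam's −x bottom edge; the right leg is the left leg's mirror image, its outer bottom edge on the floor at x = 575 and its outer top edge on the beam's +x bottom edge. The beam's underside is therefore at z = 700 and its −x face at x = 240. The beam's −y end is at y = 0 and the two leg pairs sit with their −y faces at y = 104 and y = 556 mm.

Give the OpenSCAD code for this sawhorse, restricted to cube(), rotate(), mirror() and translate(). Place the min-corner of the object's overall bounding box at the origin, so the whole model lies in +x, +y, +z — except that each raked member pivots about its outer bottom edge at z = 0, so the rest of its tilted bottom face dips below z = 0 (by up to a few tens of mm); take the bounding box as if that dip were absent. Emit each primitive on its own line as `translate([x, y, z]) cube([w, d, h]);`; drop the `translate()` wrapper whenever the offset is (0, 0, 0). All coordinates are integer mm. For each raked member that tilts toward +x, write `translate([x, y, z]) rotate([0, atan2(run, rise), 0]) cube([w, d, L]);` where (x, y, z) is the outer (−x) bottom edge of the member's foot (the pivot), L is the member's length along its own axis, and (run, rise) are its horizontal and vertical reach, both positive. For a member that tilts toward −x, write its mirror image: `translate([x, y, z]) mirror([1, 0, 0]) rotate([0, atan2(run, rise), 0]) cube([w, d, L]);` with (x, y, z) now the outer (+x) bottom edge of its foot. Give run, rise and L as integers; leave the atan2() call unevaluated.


translate([240, 0, 700]) cube([95, 705, 51]);
translate([0, 104, 0]) rotate([0, atan2(240, 700), 0]) cube([36, 45, 740]);
translate([575, 104, 0]) mirror([1, 0, 0]) rotate([0, atan2(240, 700), 0]) cube([36, 45, 740]);
translate([0, 556, 0]) rotate([0, atan2(240, 700), 0]) cube([36, 45, 740]);
translate([575, 556, 0]) mirror([1, 0, 0]) rotate([0, atan2(240, 700), 0]) cube([36, 45, 740]);


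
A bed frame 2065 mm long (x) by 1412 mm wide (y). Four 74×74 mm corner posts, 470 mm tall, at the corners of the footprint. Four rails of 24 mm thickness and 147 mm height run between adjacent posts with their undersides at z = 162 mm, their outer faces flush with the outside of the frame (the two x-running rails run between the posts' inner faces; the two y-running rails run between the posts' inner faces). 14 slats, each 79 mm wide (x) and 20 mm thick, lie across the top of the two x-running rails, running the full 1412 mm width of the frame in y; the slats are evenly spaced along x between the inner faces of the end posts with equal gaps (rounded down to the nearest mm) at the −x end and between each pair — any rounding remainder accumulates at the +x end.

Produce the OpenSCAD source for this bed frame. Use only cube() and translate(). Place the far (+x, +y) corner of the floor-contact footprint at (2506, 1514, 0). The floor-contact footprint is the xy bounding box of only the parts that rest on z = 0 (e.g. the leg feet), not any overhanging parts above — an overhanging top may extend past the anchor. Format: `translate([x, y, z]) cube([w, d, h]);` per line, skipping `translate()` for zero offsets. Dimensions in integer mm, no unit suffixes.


translate([441, 102, 0]) cube([74, 74, 470]);
translate([441, 1440, 0]) cube([74, 74, 470]);
translate([2432, 102, 0]) cube([74, 74, 470]);
translate([2432, 1440, 0]) cube([74, 74, 470]);
translate([515, 102, 162]) cube([1917, 24, 147]);
translate([515, 1490, 162]) cube([1917, 24, 147]);
translate([441, 176, 162]) cube([24, 1264, 147]);
translate([2482, 176, 162]) cube([24, 1264, 147]);
translate([569, 102, 309]) cube([79, 1412, 20]);
translate([702, 102, 309]) cube([79, 1412, 20]);
translate([835, 102, 309]) cube([79, 1412, 20]);
translate([968, 102, 309]) cube([79, 1412, 20]);
translate([1101, 102, 309]) cube([79, 1412, 20]);
translate([1234, 102, 309]) cube([79, 1412, 20]);
translate([1367, 102, 309]) cube([79, 1412, 20]);
translate([1500, 102, 309]) cube([79, 1412, 20]);
translate([1633, 102, 309]) cube([79, 1412, 20]);
translate([1766, 102, 309]) cube([79, 1412, 20]);
translate([1899, 102, 309]) cube([79, 1412, 20]);
translate([2032, 102, 309]) cube([79, 1412, 20]);
translate([2165, 102, 309]) cube([79, 1412, 20]);
translate([2298, 102, 309]) cube([79, 1412, 20]);


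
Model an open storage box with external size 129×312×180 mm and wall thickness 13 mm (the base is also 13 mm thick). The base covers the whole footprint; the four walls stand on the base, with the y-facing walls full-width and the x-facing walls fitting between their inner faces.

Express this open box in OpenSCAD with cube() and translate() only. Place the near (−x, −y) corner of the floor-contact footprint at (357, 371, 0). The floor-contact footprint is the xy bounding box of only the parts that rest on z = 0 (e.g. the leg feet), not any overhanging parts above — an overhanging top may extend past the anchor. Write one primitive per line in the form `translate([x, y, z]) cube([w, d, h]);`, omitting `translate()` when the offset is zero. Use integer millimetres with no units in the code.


translate([357, 371, 0]) cube([129, 312, 13]);
translate([357, 371, 13]) cube([129, 13, 167]);
translate([357, 670, 13]) cube([129, 13, 167]);
translate([357, 384, 13]) cube([13, 286, 167]);
translate([473, 384, 13]) cube([13, 286, 167]);


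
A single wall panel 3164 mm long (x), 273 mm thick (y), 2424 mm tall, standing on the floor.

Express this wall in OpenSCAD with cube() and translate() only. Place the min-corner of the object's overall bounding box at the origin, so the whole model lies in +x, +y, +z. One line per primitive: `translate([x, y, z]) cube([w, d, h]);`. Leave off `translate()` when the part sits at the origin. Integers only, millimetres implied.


cube([3164, 273, 2424]);


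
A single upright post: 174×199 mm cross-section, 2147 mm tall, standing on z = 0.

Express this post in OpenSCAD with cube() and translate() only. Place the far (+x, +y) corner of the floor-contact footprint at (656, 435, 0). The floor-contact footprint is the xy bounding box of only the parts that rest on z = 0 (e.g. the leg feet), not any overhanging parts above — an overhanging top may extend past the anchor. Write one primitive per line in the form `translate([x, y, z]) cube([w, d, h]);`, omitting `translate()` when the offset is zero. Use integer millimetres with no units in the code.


translate([482, 236, 0]) cube([174, 199, 2147]);


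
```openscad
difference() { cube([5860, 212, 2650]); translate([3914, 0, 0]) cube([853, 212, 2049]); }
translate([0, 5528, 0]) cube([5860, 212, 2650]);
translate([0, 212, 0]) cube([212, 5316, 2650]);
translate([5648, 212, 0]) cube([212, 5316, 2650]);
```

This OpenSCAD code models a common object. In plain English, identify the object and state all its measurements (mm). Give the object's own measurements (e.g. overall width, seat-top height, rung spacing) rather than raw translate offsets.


A single room: four walls, each 2650 mm tall and 212 mm thick, enclosing an outside footprint 5860×5740 mm (x × y), no floor or roof. The front and back walls (−y and +y sides) run the full x-width; the side walls fit between their inner faces. A door opening 853 mm wide and 2049 mm tall is cut through the front wall from the floor up, its −x edge 3914 mm from the wall's −x end.


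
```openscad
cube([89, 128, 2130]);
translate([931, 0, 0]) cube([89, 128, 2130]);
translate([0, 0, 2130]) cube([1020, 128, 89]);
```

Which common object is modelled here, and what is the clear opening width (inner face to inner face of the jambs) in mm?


A door frame. The clear opening width is 842 mm.

Two 2130 mm tall posts with a header on top — a door frame. The left jamb is 89 mm wide at x = 0; the right jamb starts at x = 931. The clear opening is 931 − 89 = 842 mm.


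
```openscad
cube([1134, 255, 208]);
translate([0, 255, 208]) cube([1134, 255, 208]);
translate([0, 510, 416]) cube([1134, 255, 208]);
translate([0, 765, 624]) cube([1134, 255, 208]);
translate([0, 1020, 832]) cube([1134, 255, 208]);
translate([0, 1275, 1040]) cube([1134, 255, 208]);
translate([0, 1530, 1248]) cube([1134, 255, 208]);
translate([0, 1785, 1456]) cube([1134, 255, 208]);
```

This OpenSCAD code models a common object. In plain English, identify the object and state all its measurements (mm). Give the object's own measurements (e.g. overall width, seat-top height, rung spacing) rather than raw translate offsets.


A straight staircase of 8 solid steps. Each step is 1134 mm wide (x), 255 mm deep (y, the going) and 208 mm tall (the rise). The first step rests on the floor; each subsequent step sits one going further in +y and one rise higher in +z, directly behind and above the previous step with no overlap.


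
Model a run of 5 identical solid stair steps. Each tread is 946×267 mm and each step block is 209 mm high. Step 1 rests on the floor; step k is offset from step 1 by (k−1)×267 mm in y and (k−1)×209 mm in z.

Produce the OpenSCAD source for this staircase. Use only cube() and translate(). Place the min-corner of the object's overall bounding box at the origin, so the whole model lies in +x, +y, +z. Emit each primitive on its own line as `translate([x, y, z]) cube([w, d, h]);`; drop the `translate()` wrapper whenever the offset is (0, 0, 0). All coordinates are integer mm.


cube([946, 267, 209]);
translate([0, 267, 209]) cube([946, 267, 209]);
translate([0, 534, 418]) cube([946, 267, 209]);
translate([0, 801, 627]) cube([946, 267, 209]);
translate([0, 1068, 836]) cube([946, 267, 209]);


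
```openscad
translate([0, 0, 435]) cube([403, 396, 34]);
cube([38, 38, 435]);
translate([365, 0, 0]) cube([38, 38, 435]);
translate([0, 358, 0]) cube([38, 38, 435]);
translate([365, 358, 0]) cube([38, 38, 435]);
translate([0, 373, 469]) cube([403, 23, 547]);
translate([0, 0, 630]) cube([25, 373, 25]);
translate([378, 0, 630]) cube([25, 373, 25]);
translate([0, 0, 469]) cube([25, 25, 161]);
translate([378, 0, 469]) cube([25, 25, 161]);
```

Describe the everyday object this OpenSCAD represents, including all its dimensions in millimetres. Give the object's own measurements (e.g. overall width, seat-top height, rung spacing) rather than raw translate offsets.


A chair. The seat is a 403×396×34 mm slab with its top at z = 469 mm, on four 38×38 mm corner legs (flush with the seat edges, standing on z = 0). A flat backrest 23 mm thick, 547 mm tall, spans the full seat width and rises from the seat top along its +y edge, rear face flush with the rear of the seat. Two armrests of 25×25 mm section run along each side from the seat's front edge to the front of the backrest, top faces 186 mm above the seat top and outer faces flush with the seat's x-edges; a 25×25 mm post under the front of each armrest stands on the seat at the front corner.


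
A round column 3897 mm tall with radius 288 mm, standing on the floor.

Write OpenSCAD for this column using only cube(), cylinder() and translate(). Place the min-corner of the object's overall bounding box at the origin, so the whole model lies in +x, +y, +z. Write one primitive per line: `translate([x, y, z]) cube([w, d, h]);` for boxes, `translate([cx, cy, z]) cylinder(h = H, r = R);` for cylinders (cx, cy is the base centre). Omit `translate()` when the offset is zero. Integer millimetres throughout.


translate([288, 288, 0]) cylinder(h = 3897, r = 288);


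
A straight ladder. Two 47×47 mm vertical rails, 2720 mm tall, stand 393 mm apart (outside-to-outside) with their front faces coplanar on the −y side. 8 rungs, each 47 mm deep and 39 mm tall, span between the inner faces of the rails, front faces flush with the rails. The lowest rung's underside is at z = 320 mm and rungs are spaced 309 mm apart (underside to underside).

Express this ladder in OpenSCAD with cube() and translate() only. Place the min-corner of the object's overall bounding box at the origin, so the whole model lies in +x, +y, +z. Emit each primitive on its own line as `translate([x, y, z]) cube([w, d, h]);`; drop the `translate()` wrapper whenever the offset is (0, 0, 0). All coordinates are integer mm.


cube([47, 47, 2720]);
translate([346, 0, 0]) cube([47, 47, 2720]);
translate([47, 0, 320]) cube([299, 47, 39]);
translate([47, 0, 629]) cube([299, 47, 39]);
translate([47, 0, 938]) cube([299, 47, 39]);
translate([47, 0, 1247]) cube([299, 47, 39]);
translate([47, 0, 1556]) cube([299, 47, 39]);
translate([47, 0, 1865]) cube([299, 47, 39]);
translate([47, 0, 2174]) cube([299, 47, 39]);
translate([47, 0, 2483]) cube([299, 47, 39]);


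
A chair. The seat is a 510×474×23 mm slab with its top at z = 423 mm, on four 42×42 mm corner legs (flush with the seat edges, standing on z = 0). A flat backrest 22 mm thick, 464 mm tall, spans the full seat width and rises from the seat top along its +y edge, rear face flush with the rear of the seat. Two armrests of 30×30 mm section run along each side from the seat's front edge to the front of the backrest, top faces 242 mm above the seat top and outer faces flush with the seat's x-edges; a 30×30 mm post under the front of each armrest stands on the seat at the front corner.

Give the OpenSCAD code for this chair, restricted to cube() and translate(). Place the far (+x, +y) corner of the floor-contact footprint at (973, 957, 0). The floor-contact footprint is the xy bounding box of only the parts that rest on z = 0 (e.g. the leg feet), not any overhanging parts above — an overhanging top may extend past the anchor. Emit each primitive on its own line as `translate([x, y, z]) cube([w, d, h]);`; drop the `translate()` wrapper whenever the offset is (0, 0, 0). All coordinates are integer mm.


translate([463, 483, 400]) cube([510, 474, 23]);
translate([463, 483, 0]) cube([42, 42, 400]);
translate([931, 483, 0]) cube([42, 42, 400]);
translate([463, 915, 0]) cube([42, 42, 400]);
translate([931, 915, 0]) cube([42, 42, 400]);
translate([463, 935, 423]) cube([510, 22, 464]);
translate([463, 483, 635]) cube([30, 452, 30]);
translate([943, 483, 635]) cube([30, 452, 30]);
translate([463, 483, 423]) cube([30, 30, 212]);
translate([943, 483, 423]) cube([30, 30, 212]);


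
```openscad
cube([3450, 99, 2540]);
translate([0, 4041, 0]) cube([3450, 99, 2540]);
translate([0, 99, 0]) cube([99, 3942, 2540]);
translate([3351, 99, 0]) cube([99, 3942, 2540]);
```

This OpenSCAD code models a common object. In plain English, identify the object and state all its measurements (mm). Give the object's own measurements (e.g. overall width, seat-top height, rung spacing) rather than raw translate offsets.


The wall frame of a small rectangular building: four walls, each 2540 mm tall and 99 mm thick, enclosing a footprint 3450 mm (x) by 4140 mm (y) outside-to-outside, with no floor or roof. The front and back walls (the −y and +y sides) span the full width; the two side walls fit between them.


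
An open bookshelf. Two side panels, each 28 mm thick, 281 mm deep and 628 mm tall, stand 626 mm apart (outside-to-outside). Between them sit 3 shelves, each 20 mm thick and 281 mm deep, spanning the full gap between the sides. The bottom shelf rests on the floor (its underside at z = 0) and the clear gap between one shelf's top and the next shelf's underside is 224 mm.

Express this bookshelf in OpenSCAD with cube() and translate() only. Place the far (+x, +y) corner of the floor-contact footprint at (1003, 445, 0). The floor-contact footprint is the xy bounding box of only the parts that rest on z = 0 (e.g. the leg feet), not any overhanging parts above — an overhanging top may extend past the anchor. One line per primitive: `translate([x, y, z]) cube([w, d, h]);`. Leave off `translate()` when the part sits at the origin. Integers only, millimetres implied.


translate([377, 164, 0]) cube([28, 281, 628]);
translate([975, 164, 0]) cube([28, 281, 628]);
translate([405, 164, 0]) cube([570, 281, 20]);
translate([405, 164, 244]) cube([570, 281, 20]);
translate([405, 164, 488]) cube([570, 281, 20]);


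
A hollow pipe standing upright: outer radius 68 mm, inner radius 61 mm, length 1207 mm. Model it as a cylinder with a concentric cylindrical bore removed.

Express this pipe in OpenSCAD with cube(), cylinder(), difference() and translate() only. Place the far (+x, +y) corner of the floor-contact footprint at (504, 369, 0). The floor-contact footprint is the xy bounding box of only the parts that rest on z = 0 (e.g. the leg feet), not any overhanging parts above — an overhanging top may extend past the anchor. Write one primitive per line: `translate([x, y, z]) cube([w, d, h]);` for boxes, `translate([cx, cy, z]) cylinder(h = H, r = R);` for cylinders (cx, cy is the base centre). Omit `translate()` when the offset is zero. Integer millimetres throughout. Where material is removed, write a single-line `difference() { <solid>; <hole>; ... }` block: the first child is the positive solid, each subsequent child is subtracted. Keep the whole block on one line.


difference() { translate([436, 301, 0]) cylinder(h = 1207, r = 68); translate([436, 301, 0]) cylinder(h = 1207, r = 61); }


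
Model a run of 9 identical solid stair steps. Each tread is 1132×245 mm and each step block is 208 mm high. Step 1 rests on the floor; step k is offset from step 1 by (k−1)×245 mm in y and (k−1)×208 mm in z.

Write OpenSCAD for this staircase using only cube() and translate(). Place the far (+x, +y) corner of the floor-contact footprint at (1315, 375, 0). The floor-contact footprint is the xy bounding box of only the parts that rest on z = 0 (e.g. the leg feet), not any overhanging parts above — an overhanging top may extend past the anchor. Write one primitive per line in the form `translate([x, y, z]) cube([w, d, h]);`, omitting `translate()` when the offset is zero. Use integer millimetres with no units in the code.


translate([183, 130, 0]) cube([1132, 245, 208]);
translate([183, 375, 208]) cube([1132, 245, 208]);
translate([183, 620, 416]) cube([1132, 245, 208]);
translate([183, 865, 624]) cube([1132, 245, 208]);
translate([183, 1110, 832]) cube([1132, 245, 208]);
translate([183, 1355, 1040]) cube([1132, 245, 208]);
translate([183, 1600, 1248]) cube([1132, 245, 208]);
translate([183, 1845, 1456]) cube([1132, 245, 208]);
translate([183, 2090, 1664]) cube([1132, 245, 208]);


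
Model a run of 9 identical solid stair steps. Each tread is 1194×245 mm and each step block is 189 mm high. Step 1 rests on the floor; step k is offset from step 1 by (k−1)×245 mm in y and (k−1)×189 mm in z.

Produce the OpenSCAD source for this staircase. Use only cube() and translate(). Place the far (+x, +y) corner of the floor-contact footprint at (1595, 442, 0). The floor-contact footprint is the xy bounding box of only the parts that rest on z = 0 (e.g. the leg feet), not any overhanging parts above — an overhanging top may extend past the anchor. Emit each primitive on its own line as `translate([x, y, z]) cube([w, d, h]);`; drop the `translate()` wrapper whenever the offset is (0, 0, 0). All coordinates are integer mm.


translate([401, 197, 0]) cube([1194, 245, 189]);
translate([401, 442, 189]) cube([1194, 245, 189]);
translate([401, 687, 378]) cube([1194, 245, 189]);
translate([401, 932, 567]) cube([1194, 245, 189]);
translate([401, 1177, 756]) cube([1194, 245, 189]);
translate([401, 1422, 945]) cube([1194, 245, 189]);
translate([401, 1667, 1134]) cube([1194, 245, 189]);
translate([401, 1912, 1323]) cube([1194, 245, 189]);
translate([401, 2157, 1512]) cube([1194, 245, 189]);


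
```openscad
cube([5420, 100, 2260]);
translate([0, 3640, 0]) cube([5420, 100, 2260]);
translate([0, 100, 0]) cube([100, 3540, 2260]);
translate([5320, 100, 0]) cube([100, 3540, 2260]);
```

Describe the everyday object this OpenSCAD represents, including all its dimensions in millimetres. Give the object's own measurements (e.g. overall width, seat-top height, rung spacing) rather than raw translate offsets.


The wall frame of a small rectangular building: four walls, each 2260 mm tall and 100 mm thick, enclosing a footprint 5420 mm (x) by 3740 mm (y) outside-to-outside, with no floor or roof. The front and back walls (the −y and +y sides) span the full width; the two side walls fit between them.


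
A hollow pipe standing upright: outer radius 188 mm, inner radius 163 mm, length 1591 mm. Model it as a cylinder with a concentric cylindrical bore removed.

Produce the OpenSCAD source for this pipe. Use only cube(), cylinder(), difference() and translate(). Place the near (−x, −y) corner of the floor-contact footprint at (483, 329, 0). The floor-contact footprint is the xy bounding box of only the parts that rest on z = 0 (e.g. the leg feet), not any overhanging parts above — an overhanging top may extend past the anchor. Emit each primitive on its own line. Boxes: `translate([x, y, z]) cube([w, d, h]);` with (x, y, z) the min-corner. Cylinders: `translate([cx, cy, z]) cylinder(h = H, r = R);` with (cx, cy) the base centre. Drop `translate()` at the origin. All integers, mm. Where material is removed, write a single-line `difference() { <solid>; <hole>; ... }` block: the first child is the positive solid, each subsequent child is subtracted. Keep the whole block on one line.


difference() { translate([671, 517, 0]) cylinder(h = 1591, r = 188); translate([671, 517, 0]) cylinder(h = 1591, r = 163); }


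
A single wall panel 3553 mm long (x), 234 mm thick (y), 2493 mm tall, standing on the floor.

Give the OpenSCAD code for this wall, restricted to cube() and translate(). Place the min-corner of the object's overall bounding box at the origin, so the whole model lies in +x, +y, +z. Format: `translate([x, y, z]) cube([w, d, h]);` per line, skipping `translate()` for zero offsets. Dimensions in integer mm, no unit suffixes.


cube([3553, 234, 2493]);


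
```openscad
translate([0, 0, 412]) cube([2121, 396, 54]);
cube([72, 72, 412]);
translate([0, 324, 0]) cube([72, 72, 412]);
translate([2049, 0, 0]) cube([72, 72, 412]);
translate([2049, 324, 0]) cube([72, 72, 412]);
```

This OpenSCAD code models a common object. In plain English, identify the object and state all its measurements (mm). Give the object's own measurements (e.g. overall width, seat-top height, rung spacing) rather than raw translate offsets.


A bench: a 2121×396 mm seat slab, 54 mm thick, top at z = 466 mm, on four 72×72 mm square legs flush with the seat corners and standing on z = 0.


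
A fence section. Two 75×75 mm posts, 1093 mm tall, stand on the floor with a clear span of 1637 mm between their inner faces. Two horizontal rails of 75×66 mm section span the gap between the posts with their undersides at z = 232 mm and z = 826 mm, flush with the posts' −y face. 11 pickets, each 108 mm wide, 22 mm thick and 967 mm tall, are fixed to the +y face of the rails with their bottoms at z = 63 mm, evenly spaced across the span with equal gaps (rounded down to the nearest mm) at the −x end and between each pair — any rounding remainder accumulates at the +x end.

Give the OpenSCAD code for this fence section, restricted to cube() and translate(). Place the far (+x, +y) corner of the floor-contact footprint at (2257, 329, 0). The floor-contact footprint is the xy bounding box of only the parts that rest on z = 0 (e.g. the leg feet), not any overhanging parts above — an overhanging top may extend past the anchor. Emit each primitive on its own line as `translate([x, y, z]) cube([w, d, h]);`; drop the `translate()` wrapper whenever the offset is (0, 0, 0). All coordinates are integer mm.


translate([470, 254, 0]) cube([75, 75, 1093]);
translate([2182, 254, 0]) cube([75, 75, 1093]);
translate([545, 254, 232]) cube([1637, 75, 66]);
translate([545, 254, 826]) cube([1637, 75, 66]);
translate([582, 329, 63]) cube([108, 22, 967]);
translate([727, 329, 63]) cube([108, 22, 967]);
translate([872, 329, 63]) cube([108, 22, 967]);
translate([1017, 329, 63]) cube([108, 22, 967]);
translate([1162, 329, 63]) cube([108, 22, 967]);
translate([1307, 329, 63]) cube([108, 22, 967]);
translate([1452, 329, 63]) cube([108, 22, 967]);
translate([1597, 329, 63]) cube([108, 22, 967]);
translate([1742, 329, 63]) cube([108, 22, 967]);
translate([1887, 329, 63]) cube([108, 22, 967]);
translate([2032, 329, 63]) cube([108, 22, 967]);


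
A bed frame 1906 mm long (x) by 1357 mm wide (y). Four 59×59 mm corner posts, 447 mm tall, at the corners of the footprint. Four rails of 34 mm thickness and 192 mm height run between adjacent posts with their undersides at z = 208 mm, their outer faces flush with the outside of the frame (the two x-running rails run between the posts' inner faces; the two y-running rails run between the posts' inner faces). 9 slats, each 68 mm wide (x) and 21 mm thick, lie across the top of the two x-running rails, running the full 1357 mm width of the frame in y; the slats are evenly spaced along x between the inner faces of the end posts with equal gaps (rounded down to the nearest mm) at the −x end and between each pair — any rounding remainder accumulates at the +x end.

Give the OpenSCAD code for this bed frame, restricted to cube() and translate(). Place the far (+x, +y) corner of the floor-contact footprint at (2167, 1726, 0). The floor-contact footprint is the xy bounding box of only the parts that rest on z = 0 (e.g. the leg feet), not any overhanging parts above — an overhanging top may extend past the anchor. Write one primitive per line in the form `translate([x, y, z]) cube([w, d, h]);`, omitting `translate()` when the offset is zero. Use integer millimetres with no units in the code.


translate([261, 369, 0]) cube([59, 59, 447]);
translate([261, 1667, 0]) cube([59, 59, 447]);
translate([2108, 369, 0]) cube([59, 59, 447]);
translate([2108, 1667, 0]) cube([59, 59, 447]);
translate([320, 369, 208]) cube([1788, 34, 192]);
translate([320, 1692, 208]) cube([1788, 34, 192]);
translate([261, 428, 208]) cube([34, 1239, 192]);
translate([2133, 428, 208]) cube([34, 1239, 192]);
translate([437, 369, 400]) cube([68, 1357, 21]);
translate([622, 369, 400]) cube([68, 1357, 21]);
translate([807, 369, 400]) cube([68, 1357, 21]);
translate([992, 369, 400]) cube([68, 1357, 21]);
translate([1177, 369, 400]) cube([68, 1357, 21]);
translate([1362, 369, 400]) cube([68, 1357, 21]);
translate([1547, 369, 400]) cube([68, 1357, 21]);
translate([1732, 369, 400]) cube([68, 1357, 21]);
translate([1917, 369, 400]) cube([68, 1357, 21]);


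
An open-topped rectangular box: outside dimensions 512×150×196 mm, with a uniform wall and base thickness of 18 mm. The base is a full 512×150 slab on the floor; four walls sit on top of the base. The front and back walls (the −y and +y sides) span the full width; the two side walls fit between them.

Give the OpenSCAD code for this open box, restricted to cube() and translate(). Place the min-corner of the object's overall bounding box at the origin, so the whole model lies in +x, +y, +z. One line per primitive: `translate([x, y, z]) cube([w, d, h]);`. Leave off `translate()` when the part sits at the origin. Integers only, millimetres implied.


cube([512, 150, 18]);
translate([0, 0, 18]) cube([512, 18, 178]);
translate([0, 132, 18]) cube([512, 18, 178]);
translate([0, 18, 18]) cube([18, 114, 178]);
translate([494, 18, 18]) cube([18, 114, 178]);


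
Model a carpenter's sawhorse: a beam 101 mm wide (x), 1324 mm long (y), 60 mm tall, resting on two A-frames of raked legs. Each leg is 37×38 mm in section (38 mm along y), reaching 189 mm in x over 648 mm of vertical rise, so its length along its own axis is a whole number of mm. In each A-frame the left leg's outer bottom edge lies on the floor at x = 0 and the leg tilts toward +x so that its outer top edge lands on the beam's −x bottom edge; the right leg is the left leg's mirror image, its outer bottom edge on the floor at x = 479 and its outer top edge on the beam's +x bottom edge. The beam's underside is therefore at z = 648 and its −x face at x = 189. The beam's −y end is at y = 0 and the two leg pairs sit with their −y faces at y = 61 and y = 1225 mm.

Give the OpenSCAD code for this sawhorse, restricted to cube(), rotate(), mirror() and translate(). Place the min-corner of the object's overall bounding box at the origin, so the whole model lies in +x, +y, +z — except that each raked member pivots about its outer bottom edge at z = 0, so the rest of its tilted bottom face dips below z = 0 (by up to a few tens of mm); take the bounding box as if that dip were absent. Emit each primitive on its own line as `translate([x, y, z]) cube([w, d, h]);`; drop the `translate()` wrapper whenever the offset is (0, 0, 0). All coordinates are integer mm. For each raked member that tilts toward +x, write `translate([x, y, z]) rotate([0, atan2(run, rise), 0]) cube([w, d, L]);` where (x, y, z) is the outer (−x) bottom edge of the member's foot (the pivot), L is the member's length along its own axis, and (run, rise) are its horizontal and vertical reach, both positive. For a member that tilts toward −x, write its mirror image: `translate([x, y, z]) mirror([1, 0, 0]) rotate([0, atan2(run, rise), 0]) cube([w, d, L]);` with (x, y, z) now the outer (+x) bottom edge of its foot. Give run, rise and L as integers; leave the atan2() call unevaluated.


translate([189, 0, 648]) cube([101, 1324, 60]);
translate([0, 61, 0]) rotate([0, atan2(189, 648), 0]) cube([37, 38, 675]);
translate([479, 61, 0]) mirror([1, 0, 0]) rotate([0, atan2(189, 648), 0]) cube([37, 38, 675]);
translate([0, 1225, 0]) rotate([0, atan2(189, 648), 0]) cube([37, 38, 675]);
translate([479, 1225, 0]) mirror([1, 0, 0]) rotate([0, atan2(189, 648), 0]) cube([37, 38, 675]);


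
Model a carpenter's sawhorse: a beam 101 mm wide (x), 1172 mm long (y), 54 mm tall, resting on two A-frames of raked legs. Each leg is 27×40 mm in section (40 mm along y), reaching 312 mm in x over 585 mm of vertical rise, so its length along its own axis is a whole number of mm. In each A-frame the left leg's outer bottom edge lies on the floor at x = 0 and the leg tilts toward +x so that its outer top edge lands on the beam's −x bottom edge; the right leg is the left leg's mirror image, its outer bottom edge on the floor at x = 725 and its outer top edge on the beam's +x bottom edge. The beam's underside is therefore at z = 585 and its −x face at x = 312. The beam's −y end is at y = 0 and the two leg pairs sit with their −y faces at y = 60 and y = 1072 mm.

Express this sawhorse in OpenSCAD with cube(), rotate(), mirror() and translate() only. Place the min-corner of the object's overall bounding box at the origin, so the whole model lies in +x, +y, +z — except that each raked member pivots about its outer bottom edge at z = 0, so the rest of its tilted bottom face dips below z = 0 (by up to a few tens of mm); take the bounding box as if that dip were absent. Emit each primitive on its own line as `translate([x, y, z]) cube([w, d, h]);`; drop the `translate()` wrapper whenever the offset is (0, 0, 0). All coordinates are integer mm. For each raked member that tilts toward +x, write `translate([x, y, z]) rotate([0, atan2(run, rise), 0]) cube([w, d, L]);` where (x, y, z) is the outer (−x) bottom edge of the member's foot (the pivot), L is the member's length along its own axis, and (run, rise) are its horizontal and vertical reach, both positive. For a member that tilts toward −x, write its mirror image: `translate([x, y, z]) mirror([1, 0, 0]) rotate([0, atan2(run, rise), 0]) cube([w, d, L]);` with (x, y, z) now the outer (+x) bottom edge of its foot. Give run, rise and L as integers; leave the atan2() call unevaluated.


translate([312, 0, 585]) cube([101, 1172, 54]);
translate([0, 60, 0]) rotate([0, atan2(312, 585), 0]) cube([27, 40, 663]);
translate([725, 60, 0]) mirror([1, 0, 0]) rotate([0, atan2(312, 585), 0]) cube([27, 40, 663]);
translate([0, 1072, 0]) rotate([0, atan2(312, 585), 0]) cube([27, 40, 663]);
translate([725, 1072, 0]) mirror([1, 0, 0]) rotate([0, atan2(312, 585), 0]) cube([27, 40, 663]);


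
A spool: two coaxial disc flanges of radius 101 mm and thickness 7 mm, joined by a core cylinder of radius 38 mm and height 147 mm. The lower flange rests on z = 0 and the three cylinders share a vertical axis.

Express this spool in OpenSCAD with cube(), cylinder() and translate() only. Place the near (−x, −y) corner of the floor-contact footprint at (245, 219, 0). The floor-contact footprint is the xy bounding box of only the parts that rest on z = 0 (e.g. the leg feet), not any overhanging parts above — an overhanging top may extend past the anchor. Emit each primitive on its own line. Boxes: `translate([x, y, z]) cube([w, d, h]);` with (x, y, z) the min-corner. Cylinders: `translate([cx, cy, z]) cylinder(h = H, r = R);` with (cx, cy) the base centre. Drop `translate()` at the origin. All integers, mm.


translate([346, 320, 0]) cylinder(h = 7, r = 101);
translate([346, 320, 7]) cylinder(h = 147, r = 38);
translate([346, 320, 154]) cylinder(h = 7, r = 101);


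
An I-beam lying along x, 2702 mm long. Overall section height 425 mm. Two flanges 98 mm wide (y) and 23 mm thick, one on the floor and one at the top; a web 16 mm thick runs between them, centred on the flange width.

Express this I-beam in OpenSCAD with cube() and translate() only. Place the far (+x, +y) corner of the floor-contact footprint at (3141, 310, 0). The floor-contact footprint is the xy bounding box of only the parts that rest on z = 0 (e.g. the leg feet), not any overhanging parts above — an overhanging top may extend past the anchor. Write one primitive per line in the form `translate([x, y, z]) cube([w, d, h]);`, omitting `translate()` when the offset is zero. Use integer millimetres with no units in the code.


translate([439, 212, 0]) cube([2702, 98, 23]);
translate([439, 253, 23]) cube([2702, 16, 379]);
translate([439, 212, 402]) cube([2702, 98, 23]);


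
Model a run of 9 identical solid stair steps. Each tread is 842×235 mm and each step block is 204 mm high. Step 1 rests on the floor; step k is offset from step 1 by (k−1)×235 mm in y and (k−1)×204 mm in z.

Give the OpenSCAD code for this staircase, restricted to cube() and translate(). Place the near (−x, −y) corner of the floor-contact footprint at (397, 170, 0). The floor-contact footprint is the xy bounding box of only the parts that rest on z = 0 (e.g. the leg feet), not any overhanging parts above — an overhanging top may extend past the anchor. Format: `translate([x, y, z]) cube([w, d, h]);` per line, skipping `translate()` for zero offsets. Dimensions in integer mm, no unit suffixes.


translate([397, 170, 0]) cube([842, 235, 204]);
translate([397, 405, 204]) cube([842, 235, 204]);
translate([397, 640, 408]) cube([842, 235, 204]);
translate([397, 875, 612]) cube([842, 235, 204]);
translate([397, 1110, 816]) cube([842, 235, 204]);
translate([397, 1345, 1020]) cube([842, 235, 204]);
translate([397, 1580, 1224]) cube([842, 235, 204]);
translate([397, 1815, 1428]) cube([842, 235, 204]);
translate([397, 2050, 1632]) cube([842, 235, 204]);


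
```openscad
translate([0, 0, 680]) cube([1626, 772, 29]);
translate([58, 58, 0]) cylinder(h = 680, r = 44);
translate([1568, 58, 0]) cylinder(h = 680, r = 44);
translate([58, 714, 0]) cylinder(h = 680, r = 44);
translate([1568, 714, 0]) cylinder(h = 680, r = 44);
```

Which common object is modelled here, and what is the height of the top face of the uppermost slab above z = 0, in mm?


A table. The table height is 709 mm.

A 1626×772×29 slab sits at z = 680 on four Ø88 mm round legs — a table. The top surface is at 680 + 29 = 709 mm.


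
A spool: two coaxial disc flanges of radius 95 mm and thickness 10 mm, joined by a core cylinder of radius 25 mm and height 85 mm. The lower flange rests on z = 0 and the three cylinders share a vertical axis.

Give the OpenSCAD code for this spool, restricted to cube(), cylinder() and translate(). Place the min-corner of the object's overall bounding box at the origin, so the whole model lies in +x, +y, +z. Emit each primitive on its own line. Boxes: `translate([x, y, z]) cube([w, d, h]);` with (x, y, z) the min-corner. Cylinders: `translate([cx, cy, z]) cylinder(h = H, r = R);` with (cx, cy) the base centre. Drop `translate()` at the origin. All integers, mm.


translate([95, 95, 0]) cylinder(h = 10, r = 95);
translate([95, 95, 10]) cylinder(h = 85, r = 25);
translate([95, 95, 95]) cylinder(h = 10, r = 95);


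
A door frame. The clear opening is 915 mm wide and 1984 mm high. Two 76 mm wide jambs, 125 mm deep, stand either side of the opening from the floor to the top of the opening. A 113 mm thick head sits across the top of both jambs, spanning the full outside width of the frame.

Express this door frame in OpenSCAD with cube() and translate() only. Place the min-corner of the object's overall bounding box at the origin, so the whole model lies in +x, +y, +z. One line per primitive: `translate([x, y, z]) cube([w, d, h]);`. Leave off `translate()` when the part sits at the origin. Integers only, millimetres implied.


cube([76, 125, 1984]);
translate([991, 0, 0]) cube([76, 125, 1984]);
translate([0, 0, 1984]) cube([1067, 125, 113]);


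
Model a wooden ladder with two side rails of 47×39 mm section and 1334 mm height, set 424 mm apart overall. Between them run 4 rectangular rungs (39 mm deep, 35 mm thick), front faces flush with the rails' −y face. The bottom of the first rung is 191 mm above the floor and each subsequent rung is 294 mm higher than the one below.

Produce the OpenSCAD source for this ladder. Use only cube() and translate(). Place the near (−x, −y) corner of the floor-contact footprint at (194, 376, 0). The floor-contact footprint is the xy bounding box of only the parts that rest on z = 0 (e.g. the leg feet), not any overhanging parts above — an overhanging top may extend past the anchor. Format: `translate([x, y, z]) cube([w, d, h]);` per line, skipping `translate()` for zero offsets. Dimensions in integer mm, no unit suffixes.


translate([194, 376, 0]) cube([47, 39, 1334]);
translate([571, 376, 0]) cube([47, 39, 1334]);
translate([241, 376, 191]) cube([330, 39, 35]);
translate([241, 376, 485]) cube([330, 39, 35]);
translate([241, 376, 779]) cube([330, 39, 35]);
translate([241, 376, 1073]) cube([330, 39, 35]);
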